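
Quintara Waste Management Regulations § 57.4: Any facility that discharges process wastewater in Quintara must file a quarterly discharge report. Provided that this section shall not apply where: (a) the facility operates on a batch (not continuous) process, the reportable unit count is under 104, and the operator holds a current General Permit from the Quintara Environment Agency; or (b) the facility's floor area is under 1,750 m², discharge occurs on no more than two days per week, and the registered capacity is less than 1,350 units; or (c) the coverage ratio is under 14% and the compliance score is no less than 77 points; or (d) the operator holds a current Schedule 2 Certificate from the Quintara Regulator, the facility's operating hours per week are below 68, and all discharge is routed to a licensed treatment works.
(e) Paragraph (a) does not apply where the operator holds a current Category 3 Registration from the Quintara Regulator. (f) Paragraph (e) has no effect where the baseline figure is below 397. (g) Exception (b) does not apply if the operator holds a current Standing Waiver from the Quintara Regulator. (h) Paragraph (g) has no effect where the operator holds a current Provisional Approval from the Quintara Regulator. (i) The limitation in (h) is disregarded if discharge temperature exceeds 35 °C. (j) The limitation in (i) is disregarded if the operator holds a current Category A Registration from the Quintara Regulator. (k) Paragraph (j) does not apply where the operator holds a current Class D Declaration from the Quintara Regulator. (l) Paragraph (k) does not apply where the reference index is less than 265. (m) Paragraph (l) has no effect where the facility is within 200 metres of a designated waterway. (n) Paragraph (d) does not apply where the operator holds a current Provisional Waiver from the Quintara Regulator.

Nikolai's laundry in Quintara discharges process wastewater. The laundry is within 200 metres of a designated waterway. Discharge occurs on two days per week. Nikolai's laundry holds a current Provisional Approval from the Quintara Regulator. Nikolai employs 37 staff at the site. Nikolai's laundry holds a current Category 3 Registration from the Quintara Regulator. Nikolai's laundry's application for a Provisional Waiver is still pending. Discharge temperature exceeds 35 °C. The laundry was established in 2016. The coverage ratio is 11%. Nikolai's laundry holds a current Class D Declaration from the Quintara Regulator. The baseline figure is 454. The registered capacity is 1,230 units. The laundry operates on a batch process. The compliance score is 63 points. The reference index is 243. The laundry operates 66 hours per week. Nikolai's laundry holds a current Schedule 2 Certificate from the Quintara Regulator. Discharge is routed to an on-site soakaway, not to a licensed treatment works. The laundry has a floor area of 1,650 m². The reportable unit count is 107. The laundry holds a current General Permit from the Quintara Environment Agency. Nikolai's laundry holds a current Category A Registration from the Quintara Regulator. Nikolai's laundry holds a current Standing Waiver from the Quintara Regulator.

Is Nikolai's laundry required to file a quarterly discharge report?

Exception (a) fails — the reportable unit count is 107, not under 104.
Exception (b) is satisfied on its face — the facility's floor area is 1,650 m², under the 1,750 m² limit; discharge occurs on no more than two days per week; the registered capacity is 1,230 units, less than the 1,350 units limit. But applying paragraphs (g)–(m): (g) operates — a current Standing Waiver is held. (h) is engaged (a current Provisional Approval is held), but is itself disapplied by (i): (i) operates against (h): discharge temperature exceeds 35 °C. (j) operates (a current Category A Registration is held), but is set aside by (k): (k) is engaged — a current Class D Declaration is held. (l) would limit (k) — the reference index is 243, less than the 265 limit — but (m) sets (l) aside: (m) operates against (l): the laundry is within 200 m of a designated waterway. (b) is therefore removed.
Exception (c) fails — the compliance score is 63 points, short of 77 points.
Exception (d) requires that all discharge is routed to a licensed treatment works; but discharge is not routed to a licensed treatment works, so (d) is unavailable.
No exception displaces § 57.4.

Yes — Nikolai's laundry must file a quarterly discharge report.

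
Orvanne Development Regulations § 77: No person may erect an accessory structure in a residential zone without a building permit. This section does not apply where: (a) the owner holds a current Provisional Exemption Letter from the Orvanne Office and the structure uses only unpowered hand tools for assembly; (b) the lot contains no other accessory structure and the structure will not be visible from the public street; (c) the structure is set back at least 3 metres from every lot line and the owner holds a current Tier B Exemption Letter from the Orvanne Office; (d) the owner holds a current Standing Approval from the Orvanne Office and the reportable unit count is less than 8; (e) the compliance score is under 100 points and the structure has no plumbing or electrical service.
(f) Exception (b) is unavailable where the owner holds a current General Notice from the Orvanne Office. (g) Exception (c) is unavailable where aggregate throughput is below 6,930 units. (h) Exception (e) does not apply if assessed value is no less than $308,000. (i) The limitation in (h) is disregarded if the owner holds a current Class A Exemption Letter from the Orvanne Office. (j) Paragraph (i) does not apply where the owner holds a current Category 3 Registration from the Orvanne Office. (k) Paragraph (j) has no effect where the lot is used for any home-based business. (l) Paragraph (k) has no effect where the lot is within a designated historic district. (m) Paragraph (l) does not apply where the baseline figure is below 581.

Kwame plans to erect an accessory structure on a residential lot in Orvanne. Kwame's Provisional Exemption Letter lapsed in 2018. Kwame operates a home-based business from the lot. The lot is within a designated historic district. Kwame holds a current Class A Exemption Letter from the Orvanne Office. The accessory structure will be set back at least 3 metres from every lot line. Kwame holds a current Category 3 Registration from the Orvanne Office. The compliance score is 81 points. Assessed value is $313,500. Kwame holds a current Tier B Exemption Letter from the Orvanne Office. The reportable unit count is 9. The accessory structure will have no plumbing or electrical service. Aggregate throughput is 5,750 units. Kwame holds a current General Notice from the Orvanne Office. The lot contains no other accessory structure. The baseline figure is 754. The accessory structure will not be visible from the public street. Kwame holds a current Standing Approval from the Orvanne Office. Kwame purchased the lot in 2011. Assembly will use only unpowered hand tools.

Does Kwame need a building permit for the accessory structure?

Yes — Kwame must obtain a building permit.

Exception (a) fails — there is no Provisional Exemption Letter in force.
Exception (b) is satisfied on its face — the lot has no other accessory structure; the structure will not be visible from the street. But applying paragraph (f): (f) operates against (b): a current General Notice is held. Exception (b) does not apply.
Exception (c): the setback is at least 3 m on every side; a current Tier B Exemption Letter is held — every condition holds. But: (g) applies — aggregate throughput is 5,750 units, below the 6,930 units limit. (c) is therefore removed.
Exception (d) does not apply: the reportable unit count is 9, not less than 8.
Exception (e): the compliance score is 81 points, under the 100 points limit; there is no plumbing or electrical service — every condition holds. But: (h) operates against (e): assessed value is $313,500, meeting the $308,000 threshold. (i) would limit (h) — a current Class A Exemption Letter is held — but (j) sets (i) aside: (j) operates — a current Category 3 Registration is held. (k) would limit (j) — a home-based business operates on the lot — but (l) sets (k) aside: (l) operates against (k): the lot is in a historic district. (m), which would lift (l), is inapplicable — the baseline figure is 754, not below 581. (e) is therefore removed.
No exception applies. The general rule governs.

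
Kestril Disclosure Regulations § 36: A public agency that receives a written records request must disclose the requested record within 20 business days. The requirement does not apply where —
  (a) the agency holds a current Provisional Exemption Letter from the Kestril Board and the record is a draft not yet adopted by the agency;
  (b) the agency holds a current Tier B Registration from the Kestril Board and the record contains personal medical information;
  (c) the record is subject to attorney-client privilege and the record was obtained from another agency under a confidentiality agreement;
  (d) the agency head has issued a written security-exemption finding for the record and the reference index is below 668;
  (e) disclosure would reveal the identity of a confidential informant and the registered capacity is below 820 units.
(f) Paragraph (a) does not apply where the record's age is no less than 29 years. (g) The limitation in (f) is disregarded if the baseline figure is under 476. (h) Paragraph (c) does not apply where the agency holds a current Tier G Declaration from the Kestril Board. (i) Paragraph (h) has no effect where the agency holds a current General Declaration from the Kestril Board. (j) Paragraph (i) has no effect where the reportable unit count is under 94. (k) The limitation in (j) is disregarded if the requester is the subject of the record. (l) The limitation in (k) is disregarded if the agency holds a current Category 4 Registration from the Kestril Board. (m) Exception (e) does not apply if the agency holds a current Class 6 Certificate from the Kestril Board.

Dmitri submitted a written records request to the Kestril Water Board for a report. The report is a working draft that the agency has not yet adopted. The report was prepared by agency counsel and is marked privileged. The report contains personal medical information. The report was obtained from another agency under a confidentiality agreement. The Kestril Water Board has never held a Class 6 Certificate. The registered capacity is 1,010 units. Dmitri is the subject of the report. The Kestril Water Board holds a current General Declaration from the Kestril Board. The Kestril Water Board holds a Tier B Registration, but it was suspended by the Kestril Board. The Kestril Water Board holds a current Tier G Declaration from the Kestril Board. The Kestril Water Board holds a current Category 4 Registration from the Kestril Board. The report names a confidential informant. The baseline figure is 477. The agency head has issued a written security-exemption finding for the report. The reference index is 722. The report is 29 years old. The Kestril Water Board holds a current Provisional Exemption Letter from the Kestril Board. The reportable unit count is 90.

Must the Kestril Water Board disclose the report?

Yes — the Kestril Water Board must disclose the report.

Exception (a): a current Provisional Exemption Letter is held; the report is an unadopted draft — every condition holds. However, paragraphs (f)–(g) must be considered: (f) operates — the record's age is 29 years, meeting the 29 years threshold. (g) is inapplicable (the baseline figure is 477, not under 476), so (f) stands. (a) is therefore removed.
Exception (b) requires that the agency holds a current Tier B Registration from the Kestril Board; but there is no Tier B Registration in force, so (b) is unavailable.
Exception (c) is satisfied on its face — the report is privileged; the report was obtained under a confidentiality agreement. But: (h) operates — a current Tier G Declaration is held. (i) applies (a current General Declaration is held), but is set aside by (j): (j) operates against (i): the reportable unit count is 90, under the 94 limit. (k) would limit (j) — Dmitri is the subject of the report — but (l) sets (k) aside: (l) operates against (k): a current Category 4 Registration is held. Exception (c) does not apply.
Exception (d) does not apply: the reference index is 722, not below 668.
Exception (e) requires that the registered capacity is below 820 units; but the registered capacity is 1,010 units, not below 820 units, so (e) is unavailable.
No exception is made out. the Kestril Water Board falls within the general rule.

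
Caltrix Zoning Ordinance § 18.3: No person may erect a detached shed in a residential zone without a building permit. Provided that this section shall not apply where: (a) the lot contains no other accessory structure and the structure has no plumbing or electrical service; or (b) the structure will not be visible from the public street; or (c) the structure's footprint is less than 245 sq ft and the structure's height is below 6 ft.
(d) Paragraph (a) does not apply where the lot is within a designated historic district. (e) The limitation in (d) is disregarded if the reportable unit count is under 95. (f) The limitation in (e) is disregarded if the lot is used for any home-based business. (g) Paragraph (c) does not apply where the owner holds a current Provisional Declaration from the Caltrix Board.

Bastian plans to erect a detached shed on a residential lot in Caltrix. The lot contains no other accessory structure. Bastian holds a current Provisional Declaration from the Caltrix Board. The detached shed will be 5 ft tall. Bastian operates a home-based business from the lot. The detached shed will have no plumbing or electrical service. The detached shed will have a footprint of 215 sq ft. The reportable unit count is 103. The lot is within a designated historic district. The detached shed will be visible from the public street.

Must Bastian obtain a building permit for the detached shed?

Yes — Bastian must obtain a building permit.

Exception (a) is satisfied on its face — the lot has no other accessory structure; there is no plumbing or electrical service. But applying paragraphs (d)–(f): (d) operates against (a): the lot is in a historic district. (e), which would lift (d), is not engaged — the reportable unit count is 103, not under 95. So (a) is unavailable.
Exception (b) fails — the structure will be visible from the street.
Exception (c) is satisfied on its face — the structure's footprint is 215 sq ft, less than the 245 sq ft limit; the structure's height is 5 ft, below the 6 ft limit. However, paragraph (g) must be considered: (g) is triggered — a current Provisional Declaration is held. (c) is therefore removed.
None of the exceptions is available; § 18.3 applies in full.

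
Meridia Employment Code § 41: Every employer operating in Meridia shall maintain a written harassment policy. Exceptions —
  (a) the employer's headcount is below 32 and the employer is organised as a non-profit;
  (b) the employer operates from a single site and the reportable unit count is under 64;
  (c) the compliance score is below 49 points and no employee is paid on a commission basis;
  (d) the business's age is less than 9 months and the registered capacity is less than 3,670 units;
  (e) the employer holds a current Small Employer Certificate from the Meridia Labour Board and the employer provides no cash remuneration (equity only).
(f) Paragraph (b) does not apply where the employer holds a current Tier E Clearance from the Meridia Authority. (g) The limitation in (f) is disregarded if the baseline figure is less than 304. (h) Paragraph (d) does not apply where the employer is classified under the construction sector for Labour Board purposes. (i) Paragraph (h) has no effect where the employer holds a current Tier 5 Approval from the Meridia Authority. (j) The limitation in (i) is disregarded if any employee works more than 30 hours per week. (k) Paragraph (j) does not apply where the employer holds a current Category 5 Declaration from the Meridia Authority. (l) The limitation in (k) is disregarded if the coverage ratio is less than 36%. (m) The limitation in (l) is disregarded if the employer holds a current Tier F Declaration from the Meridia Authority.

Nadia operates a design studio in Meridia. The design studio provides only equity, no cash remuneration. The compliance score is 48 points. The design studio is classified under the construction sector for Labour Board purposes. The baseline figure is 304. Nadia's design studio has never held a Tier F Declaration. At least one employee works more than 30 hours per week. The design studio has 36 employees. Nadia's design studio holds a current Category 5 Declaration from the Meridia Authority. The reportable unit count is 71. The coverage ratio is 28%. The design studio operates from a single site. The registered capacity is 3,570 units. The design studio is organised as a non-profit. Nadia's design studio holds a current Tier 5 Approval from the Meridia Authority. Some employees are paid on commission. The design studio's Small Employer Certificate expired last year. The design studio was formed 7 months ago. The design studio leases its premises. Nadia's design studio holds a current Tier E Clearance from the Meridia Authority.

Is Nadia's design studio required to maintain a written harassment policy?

Exception (a) requires that the employer's headcount is below 32; but the employer's headcount is 36, not below 32, so (a) is unavailable.
Exception (b) does not apply: the reportable unit count is 71, not under 64.
Exception (c) fails — some employees are paid on commission.
Exception (d): the business's age is 7 months, less than the 9 months limit; the registered capacity is 3,570 units, less than the 3,670 units limit — every condition holds. But: (h) applies — the design studio is classified under the construction sector. (i) applies (a current Tier 5 Approval is held), but is itself disapplied by (j): (j) applies — at least one employee exceeds 30 hours/week. (k) would limit (j) — a current Category 5 Declaration is held — but (l) sets (k) aside: (l) operates — the coverage ratio is 28%, less than the 36% limit. (m) is not triggered (the Tier F Declaration is not current), so (l) stands. Exception (d) does not apply.
Exception (e) does not apply: the Small Employer Certificate has expired.
None of the exceptions is available; § 41 applies in full.

Yes — Nadia's design studio must maintain a written harassment policy.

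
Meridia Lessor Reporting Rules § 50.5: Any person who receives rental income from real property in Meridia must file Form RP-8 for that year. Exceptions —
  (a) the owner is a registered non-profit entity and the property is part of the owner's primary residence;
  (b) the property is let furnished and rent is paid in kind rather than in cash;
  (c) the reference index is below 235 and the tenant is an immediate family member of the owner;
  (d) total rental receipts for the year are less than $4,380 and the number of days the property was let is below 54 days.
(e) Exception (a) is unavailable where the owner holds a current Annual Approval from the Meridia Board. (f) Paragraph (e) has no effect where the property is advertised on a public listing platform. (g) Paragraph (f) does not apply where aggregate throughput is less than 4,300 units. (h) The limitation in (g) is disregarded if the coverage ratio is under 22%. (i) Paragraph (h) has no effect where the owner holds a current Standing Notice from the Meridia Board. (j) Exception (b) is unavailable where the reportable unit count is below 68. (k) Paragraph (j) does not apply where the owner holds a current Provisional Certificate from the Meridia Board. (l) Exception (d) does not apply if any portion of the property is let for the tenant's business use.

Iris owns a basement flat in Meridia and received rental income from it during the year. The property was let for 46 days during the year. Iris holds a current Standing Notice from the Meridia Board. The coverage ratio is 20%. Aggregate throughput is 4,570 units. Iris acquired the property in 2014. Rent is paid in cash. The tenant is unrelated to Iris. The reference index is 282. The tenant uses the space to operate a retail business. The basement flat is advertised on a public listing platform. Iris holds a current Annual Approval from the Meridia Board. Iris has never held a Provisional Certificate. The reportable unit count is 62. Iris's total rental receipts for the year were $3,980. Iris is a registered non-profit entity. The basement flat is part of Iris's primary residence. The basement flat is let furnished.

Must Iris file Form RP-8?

All of (a)'s requirements are met (Iris is a registered non-profit; the basement flat is part of the primary residence). Under paragraphs (e)–(i): (e) would limit (a) — a current Annual Approval is held — but (f) sets (e) aside: (f) operates against (e): the property is publicly advertised. (g), which would lift (f), does not operate here — aggregate throughput is 4,570 units, not less than 4,300 units. So (a) applies.
Exception (b) does not apply: rent is paid in cash.
Exception (c) does not apply: the reference index is 282, not below 235.
Exception (d): total rental receipts for the year are $3,980, less than the $4,380 limit; the number of days the property was let is 46 days, below the 54 days limit — every condition holds. Turning to paragraph (l): (l) operates against (d): the space is let for business use. (d) is therefore removed.

No — exception (a) applies; Iris is not required to file Form RP-8.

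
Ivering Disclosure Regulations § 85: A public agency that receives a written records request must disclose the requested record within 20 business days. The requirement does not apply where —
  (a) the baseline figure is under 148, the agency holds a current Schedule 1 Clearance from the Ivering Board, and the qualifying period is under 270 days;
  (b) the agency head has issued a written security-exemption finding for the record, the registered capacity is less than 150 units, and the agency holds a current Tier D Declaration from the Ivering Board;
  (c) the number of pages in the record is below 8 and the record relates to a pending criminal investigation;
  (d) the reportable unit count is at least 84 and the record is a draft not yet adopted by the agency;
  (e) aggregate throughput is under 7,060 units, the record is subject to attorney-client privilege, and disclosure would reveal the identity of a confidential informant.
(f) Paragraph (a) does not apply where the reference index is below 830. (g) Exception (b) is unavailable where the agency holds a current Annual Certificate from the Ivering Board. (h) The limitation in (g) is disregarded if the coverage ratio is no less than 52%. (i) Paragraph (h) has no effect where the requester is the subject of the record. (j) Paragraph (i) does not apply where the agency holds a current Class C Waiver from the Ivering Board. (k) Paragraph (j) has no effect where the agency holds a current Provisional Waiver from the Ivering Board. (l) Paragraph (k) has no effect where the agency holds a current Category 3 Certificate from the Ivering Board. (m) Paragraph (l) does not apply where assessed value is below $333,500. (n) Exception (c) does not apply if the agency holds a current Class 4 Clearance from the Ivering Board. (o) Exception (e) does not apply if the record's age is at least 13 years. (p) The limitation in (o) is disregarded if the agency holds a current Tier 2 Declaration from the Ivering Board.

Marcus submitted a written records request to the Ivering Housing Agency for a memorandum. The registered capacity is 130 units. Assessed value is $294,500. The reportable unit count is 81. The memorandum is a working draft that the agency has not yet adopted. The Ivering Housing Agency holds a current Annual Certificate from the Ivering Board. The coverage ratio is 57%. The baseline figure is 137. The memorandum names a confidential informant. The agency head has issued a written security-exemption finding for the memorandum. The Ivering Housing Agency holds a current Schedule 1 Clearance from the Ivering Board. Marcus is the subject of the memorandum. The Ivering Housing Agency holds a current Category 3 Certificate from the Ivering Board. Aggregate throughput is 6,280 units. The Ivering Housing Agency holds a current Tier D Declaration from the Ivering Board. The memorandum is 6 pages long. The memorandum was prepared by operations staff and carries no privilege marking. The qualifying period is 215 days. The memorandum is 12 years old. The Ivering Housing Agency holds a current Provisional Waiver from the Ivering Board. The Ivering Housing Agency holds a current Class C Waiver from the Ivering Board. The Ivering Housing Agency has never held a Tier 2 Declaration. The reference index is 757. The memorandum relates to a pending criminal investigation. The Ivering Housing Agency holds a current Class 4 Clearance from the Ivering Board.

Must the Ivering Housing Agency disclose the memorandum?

Exception (a): the baseline figure is 137, under the 148 limit; a current Schedule 1 Clearance is held; the qualifying period is 215 days, under the 270 days limit — every condition holds. But: (f) applies — the reference index is 757, below the 830 limit. Exception (a) does not apply.
All of (b)'s requirements are met (a written security-exemption finding has been issued; the registered capacity is 130 units, less than the 150 units limit; a current Tier D Declaration is held). But: (g) is engaged — a current Annual Certificate is held. (h) would limit (g) — the coverage ratio is 57%, meeting the 52% threshold — but (i) sets (h) aside: (i) applies — Marcus is the subject of the memorandum. (j) is triggered (a current Class C Waiver is held), but is displaced by (k): (k) applies — a current Provisional Waiver is held. (l) operates (a current Category 3 Certificate is held), but is overridden by (m): (m) is triggered — assessed value is $294,500, below the $333,500 limit. Exception (b) does not apply.
Exception (c) is satisfied on its face — the number of pages in the record is 6, below the 8 limit; the memorandum relates to a pending investigation. But applying paragraph (n): (n) applies — a current Class 4 Clearance is held. (c) is therefore removed.
Exception (d) does not apply: the reportable unit count is 81, short of 84.
Exception (e) does not apply: the memorandum carries no privilege marking.
None of the exceptions is available; § 85 applies in full.

Yes — the Ivering Housing Agency must disclose the memorandum.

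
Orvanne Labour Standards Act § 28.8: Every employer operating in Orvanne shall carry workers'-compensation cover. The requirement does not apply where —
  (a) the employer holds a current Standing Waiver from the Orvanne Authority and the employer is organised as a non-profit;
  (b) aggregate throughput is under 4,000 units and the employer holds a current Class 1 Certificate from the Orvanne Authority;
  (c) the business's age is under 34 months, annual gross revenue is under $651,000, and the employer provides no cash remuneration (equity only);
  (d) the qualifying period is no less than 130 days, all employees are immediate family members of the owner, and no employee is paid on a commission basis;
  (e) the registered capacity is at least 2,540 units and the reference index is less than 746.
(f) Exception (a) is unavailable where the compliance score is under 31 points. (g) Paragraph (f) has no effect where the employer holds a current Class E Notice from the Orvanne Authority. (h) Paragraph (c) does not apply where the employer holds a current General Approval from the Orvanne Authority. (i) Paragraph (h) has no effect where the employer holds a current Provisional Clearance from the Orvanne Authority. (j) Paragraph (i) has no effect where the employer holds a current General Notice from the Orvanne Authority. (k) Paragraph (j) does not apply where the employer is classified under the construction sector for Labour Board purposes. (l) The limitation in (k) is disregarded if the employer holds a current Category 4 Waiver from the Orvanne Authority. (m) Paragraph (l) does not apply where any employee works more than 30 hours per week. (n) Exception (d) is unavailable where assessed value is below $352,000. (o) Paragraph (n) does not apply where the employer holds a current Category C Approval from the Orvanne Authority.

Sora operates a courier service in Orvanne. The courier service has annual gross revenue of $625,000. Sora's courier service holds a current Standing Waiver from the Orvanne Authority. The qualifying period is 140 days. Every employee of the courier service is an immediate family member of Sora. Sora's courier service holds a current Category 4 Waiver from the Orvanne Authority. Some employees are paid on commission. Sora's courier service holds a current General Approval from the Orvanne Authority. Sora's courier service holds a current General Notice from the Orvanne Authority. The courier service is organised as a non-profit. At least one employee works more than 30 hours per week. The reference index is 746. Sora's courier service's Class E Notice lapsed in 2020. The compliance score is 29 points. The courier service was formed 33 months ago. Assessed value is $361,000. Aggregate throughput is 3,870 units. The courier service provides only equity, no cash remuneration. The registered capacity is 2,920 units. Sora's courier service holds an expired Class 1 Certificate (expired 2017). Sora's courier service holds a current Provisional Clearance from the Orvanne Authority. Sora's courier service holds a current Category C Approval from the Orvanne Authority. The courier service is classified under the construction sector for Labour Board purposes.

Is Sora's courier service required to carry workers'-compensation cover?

Exception (a) is satisfied on its face — a current Standing Waiver is held; the employer is a non-profit. Turning to paragraphs (f)–(g): (f) is engaged — the compliance score is 29 points, under the 31 points limit. (g) is inapplicable (there is no Class E Notice in force), so (f) stands. So (a) is unavailable.
Exception (b) fails — the Class 1 Certificate is not current.
Exception (c)'s conditions are all satisfied: the business's age is 33 months, under the 34 months limit; annual gross revenue is $625,000, under the $651,000 limit; remuneration is equity-only. As to paragraphs (h)–(m): (h) would limit (c) — a current General Approval is held — but (i) sets (h) aside: (i) applies — a current Provisional Clearance is held. (j) would limit (i) — a current General Notice is held — but (k) sets (j) aside: (k) is engaged — the courier service is classified under the construction sector. (l) would limit (k) — a current Category 4 Waiver is held — but (m) sets (l) aside: (m) operates — at least one employee exceeds 30 hours/week. So (c) applies.
Exception (d) does not apply: some employees are paid on commission.
Exception (e) does not apply: the reference index is 746, not less than 746.

No — exception (c) applies; Sora's courier service is not required to carry workers'-compensation cover.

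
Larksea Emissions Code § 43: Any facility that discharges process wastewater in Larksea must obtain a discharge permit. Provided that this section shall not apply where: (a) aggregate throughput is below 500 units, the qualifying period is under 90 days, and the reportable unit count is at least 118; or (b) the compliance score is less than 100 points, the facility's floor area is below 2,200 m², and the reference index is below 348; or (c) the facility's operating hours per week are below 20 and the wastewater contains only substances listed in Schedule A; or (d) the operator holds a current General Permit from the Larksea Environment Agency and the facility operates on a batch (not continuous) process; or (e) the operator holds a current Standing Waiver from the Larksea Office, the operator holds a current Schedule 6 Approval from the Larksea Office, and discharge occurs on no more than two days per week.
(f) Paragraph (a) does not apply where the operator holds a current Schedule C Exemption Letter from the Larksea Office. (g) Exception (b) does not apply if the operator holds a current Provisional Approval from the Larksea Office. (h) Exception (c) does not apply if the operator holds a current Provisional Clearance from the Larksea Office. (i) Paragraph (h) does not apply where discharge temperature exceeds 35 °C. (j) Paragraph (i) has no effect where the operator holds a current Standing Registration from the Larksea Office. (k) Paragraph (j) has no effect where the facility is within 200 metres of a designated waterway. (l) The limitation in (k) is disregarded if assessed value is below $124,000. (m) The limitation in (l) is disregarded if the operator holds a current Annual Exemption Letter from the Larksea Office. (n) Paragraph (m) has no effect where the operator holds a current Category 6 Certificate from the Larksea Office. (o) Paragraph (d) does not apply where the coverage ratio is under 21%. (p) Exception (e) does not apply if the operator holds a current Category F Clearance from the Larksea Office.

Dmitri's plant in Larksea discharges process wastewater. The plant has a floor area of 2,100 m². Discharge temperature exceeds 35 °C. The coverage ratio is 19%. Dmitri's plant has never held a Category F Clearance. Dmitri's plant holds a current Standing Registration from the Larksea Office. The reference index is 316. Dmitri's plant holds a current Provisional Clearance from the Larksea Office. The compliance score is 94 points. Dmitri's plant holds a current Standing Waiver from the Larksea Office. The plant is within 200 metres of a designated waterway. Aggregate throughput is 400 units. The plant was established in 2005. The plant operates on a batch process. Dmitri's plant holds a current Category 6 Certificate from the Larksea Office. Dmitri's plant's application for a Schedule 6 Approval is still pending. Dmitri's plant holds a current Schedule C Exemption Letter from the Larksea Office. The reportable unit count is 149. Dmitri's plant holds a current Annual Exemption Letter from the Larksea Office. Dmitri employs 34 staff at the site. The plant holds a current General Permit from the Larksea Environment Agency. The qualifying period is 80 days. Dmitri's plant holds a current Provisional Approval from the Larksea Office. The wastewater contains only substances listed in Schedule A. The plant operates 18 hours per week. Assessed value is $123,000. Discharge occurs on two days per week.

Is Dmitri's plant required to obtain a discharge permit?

All of (a)'s requirements are met (aggregate throughput is 400 units, below the 500 units limit; the qualifying period is 80 days, under the 90 days limit; the reportable unit count is 149, meeting the 118 threshold). Turning to paragraph (f): (f) operates against (a): a current Schedule C Exemption Letter is held. So (a) is unavailable.
Exception (b): the compliance score is 94 points, less than the 100 points limit; the facility's floor area is 2,100 m², below the 2,200 m² limit; the reference index is 316, below the 348 limit — every condition holds. However, paragraph (g) must be considered: (g) applies — a current Provisional Approval is held. Exception (b) does not apply.
Exception (c): the facility's operating hours per week are 18, below the 20 limit; the wastewater is Schedule-A-only — every condition holds. However, paragraphs (h)–(n) must be considered: (h) applies — a current Provisional Clearance is held. (i) applies (discharge temperature exceeds 35 °C), but is overridden by (j): (j) is triggered — a current Standing Registration is held. (k) is triggered (the plant is within 200 m of a designated waterway), but is overridden by (l): (l) operates against (k): assessed value is $123,000, below the $124,000 limit. (m) is engaged (a current Annual Exemption Letter is held), but is overridden by (n): (n) is engaged — a current Category 6 Certificate is held. Exception (c) does not apply.
Exception (d) is satisfied on its face — a current General Permit is held; the facility operates on a batch process. However, paragraph (o) must be considered: (o) is triggered — the coverage ratio is 19%, under the 21% limit. So (d) is unavailable.
Exception (e) requires that the operator holds a current Schedule 6 Approval from the Larksea Office; but there is no Schedule 6 Approval in force, so (e) is unavailable.
No exception applies. The general rule governs.

Yes — Dmitri's plant must obtain a discharge permit.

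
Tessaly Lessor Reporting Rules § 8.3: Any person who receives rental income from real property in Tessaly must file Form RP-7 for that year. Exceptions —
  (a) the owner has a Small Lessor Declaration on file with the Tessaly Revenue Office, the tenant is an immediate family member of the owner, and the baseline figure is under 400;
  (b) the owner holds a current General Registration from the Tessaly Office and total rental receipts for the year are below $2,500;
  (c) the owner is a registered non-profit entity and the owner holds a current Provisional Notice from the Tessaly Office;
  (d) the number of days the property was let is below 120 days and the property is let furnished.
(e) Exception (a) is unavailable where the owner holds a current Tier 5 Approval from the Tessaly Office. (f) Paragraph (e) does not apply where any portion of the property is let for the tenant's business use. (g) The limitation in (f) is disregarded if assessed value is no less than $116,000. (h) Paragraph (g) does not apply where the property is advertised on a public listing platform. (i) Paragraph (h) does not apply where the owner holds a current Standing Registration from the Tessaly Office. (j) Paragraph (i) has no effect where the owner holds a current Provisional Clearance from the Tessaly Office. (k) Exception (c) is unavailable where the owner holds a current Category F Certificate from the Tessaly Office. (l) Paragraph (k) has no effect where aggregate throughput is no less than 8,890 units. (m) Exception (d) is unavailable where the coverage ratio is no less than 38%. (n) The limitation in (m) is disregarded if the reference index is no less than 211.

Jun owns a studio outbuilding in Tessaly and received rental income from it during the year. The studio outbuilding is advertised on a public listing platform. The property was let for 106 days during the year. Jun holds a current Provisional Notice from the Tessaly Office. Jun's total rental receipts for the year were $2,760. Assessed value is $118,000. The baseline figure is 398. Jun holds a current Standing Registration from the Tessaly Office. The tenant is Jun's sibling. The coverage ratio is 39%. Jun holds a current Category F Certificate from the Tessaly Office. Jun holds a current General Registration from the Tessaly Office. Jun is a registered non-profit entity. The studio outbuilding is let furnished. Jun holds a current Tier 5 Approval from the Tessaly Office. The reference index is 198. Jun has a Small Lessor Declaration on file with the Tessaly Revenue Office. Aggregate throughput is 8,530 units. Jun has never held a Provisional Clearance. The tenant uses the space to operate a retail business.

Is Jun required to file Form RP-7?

Yes — Jun must file Form RP-7.

Exception (a) is satisfied on its face — a Small Lessor Declaration is on file; the tenant is an immediate family member; the baseline figure is 398, under the 400 limit. But applying paragraphs (e)–(j): (e) operates against (a): a current Tier 5 Approval is held. (f) is triggered (the space is let for business use), but is itself disapplied by (g): (g) is triggered — assessed value is $118,000, meeting the $116,000 threshold. (h) operates (the property is publicly advertised), but is set aside by (i): (i) operates against (h): a current Standing Registration is held. (j), which would lift (i), is inapplicable — no current Provisional Clearance is held. So (a) is unavailable.
Exception (b) requires that total rental receipts for the year are below $2,500; but total rental receipts for the year are $2,760, not below $2,500, so (b) is unavailable.
Exception (c) is satisfied on its face — Jun is a registered non-profit; a current Provisional Notice is held. Turning to paragraphs (k)–(l): (k) operates against (c): a current Category F Certificate is held. (l), which would lift (k), is inapplicable — aggregate throughput is 8,530 units, short of 8,890 units. Exception (c) does not apply.
Exception (d) is satisfied on its face — the number of days the property was let is 106 days, below the 120 days limit; the property is let furnished. However, paragraphs (m)–(n) must be considered: (m) is engaged — the coverage ratio is 39%, meeting the 38% threshold. (n) does not operate here (the reference index is 198, short of 211), so (m) stands. (d) is therefore removed.
None of the exceptions is available; § 8.3 applies in full.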